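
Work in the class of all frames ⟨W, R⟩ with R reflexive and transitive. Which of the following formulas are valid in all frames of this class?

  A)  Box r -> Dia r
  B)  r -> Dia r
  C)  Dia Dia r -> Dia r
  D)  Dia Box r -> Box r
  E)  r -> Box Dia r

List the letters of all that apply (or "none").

A, B, C

Reflexive relations are serial.
(A) Box r -> Dia r (axiom D) characterises the serial frames. Every such R is serial — valid.
(B) r -> Dia r is the dual of axiom T; it is valid on a frame exactly when R is reflexive. Every such R is reflexive, so valid.
(C) Dia Dia r -> Dia r is the dual of axiom 4; it is valid on a frame exactly when R is transitive. Every such R is transitive, so valid.
(D) Dia Box r -> Box r (the dual of axiom 5) characterises the euclidean frames. Such an R need not be euclidean — not valid.
(E) r -> Box Dia r is axiom B, which corresponds to symmetry. Such an R need not be symmetric — not valid.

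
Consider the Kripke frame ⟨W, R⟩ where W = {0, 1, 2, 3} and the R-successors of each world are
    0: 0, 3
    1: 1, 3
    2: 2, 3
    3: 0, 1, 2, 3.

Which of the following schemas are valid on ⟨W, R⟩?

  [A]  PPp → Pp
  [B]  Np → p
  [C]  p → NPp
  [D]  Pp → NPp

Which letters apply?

B, C

R is reflexive: each world relates to itself.
R is symmetric: every R-edge is matched by its reverse.
R is not transitive: 0 R 3 and 3 R 1 but not 0 R 1.
R is not euclidean: 3 R 0 and 3 R 1 but not 0 R 1.
(A) the dual of axiom 4: valid iff R is transitive. R is not transitive — not valid.
(B) Np → p is axiom T, which corresponds to reflexivity. R is reflexive — valid.
(C) p → NPp is axiom B, which corresponds to symmetry. R is symmetric — valid.
(D) axiom 5: valid iff R is euclidean. R is not euclidean — not valid.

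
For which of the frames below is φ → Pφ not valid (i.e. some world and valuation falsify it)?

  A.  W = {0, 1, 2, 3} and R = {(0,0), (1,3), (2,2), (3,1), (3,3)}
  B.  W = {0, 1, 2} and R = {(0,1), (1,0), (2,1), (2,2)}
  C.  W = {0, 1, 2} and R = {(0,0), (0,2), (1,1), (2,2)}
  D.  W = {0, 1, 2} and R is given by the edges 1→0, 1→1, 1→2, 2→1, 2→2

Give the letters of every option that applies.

A, B, D

The schema φ → Pφ is the dual of axiom T; it is valid on a frame iff R is reflexive.
(A) R is not reflexive (not 1 R 1), so the schema fails here.
(B) R is not reflexive (not 0 R 0), so the schema fails here.
(C) R is reflexive (each world relates to itself), so the schema is valid here.
(D) R is not reflexive (not 0 R 0), so the schema fails here.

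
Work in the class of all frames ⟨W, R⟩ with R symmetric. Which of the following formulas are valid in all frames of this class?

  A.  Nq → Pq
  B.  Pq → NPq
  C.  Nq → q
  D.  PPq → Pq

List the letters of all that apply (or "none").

none

(A) axiom D: valid iff R is serial. Such an R need not be serial — not valid.
(B) Pq → NPq is axiom 5, which corresponds to the euclidean property. Such an R need not be euclidean — not valid.
(C) Nq → q is axiom T; it is valid on a frame exactly when R is reflexive. Such an R need not be reflexive, so not valid.
(D) PPq → Pq (the dual of axiom 4) characterises the transitive frames. Such an R need not be transitive — not valid.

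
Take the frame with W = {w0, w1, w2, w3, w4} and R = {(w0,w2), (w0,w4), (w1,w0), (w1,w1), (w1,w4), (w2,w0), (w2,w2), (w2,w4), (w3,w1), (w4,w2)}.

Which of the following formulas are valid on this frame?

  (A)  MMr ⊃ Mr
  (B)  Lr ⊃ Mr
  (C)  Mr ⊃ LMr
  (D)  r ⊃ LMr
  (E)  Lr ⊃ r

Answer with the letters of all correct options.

R is not reflexive: not w0 R w0.
R is not symmetric: w0 R w4 but not w4 R w0.
R is not transitive: w0 R w2 and w2 R w0 but not w0 R w0.
R is not euclidean: w1 R w0 and w1 R w1 but not w0 R w1.
R is serial: every world has an R-successor.
(A) MMr ⊃ Mr (the dual of axiom 4) characterises the transitive frames. R is not transitive — not valid.
(B) Lr ⊃ Mr (axiom D) characterises the serial frames. R is serial — valid.
(C) Mr ⊃ LMr is axiom 5, which corresponds to the euclidean property. R is not euclidean — not valid.
(D) axiom B: valid iff R is symmetric. R is not symmetric — not valid.
(E) Lr ⊃ r is axiom T, which corresponds to reflexivity. R is not reflexive — not valid.

B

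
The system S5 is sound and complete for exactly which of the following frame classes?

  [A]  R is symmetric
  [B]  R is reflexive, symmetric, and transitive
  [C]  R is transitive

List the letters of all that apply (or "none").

(A) this class determines KB, not S5.
(B) S5 is sound and complete for exactly this class.
(C) this class determines K4, not S5.

B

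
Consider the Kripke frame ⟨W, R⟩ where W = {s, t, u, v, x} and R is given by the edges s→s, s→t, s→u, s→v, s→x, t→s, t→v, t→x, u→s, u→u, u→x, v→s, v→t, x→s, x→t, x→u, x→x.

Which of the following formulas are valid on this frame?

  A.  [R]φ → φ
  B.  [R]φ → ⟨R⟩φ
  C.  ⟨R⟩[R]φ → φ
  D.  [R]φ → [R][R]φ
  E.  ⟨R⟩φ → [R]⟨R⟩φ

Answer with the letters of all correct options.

R is not reflexive: not t R t.
R is symmetric: every R-edge is matched by its reverse.
R is not transitive: t R s and s R t but not t R t.
R is not euclidean: s R t and s R u but not t R u.
R is serial: every world has an R-successor.
(A) [R]φ → φ is axiom T, which corresponds to reflexivity. R is not reflexive — not valid.
(B) [R]φ → ⟨R⟩φ is axiom D, which corresponds to seriality. R is serial — valid.
(C) ⟨R⟩[R]φ → φ is the dual of axiom B; it is valid on a frame exactly when R is symmetric. R is symmetric, so valid.
(D) [R]φ → [R][R]φ (axiom 4) characterises the transitive frames. R is not transitive — not valid.
(E) ⟨R⟩φ → [R]⟨R⟩φ is axiom 5, which corresponds to the euclidean property. R is not euclidean — not valid.

B, C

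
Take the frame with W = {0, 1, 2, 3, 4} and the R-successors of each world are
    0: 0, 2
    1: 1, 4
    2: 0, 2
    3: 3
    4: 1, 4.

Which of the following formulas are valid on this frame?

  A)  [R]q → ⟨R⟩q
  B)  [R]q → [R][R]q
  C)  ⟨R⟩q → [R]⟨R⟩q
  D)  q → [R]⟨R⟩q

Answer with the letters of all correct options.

R is symmetric: every R-edge is matched by its reverse.
R is transitive: R is closed under composition.
R is euclidean: any two R-successors of the same world are R-related.
R is serial: every world has an R-successor.
(A) [R]q → ⟨R⟩q is axiom D; it is valid on a frame exactly when R is serial. R is serial, so valid.
(B) [R]q → [R][R]q (axiom 4) characterises the transitive frames. R is transitive — valid.
(C) ⟨R⟩q → [R]⟨R⟩q is axiom 5, which corresponds to the euclidean property. R is euclidean — valid.
(D) q → [R]⟨R⟩q (axiom B) characterises the symmetric frames. R is symmetric — valid.

A, B, C, D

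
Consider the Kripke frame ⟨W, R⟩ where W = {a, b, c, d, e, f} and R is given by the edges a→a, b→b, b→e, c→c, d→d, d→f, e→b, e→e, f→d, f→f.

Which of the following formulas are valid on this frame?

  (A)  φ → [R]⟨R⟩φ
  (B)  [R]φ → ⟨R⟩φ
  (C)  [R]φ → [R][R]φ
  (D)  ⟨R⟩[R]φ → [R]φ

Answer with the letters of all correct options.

A, B, C, D

R is symmetric: every R-edge is matched by its reverse.
R is transitive: R is closed under composition.
R is euclidean: any two R-successors of the same world are R-related.
R is serial: every world has an R-successor.
(A) φ → [R]⟨R⟩φ (axiom B) characterises the symmetric frames. R is symmetric — valid.
(B) [R]φ → ⟨R⟩φ is axiom D; it is valid on a frame exactly when R is serial. R is serial, so valid.
(C) [R]φ → [R][R]φ is axiom 4, which corresponds to transitivity. R is transitive — valid.
(D) ⟨R⟩[R]φ → [R]φ (the dual of axiom 5) characterises the euclidean frames. R is euclidean — valid.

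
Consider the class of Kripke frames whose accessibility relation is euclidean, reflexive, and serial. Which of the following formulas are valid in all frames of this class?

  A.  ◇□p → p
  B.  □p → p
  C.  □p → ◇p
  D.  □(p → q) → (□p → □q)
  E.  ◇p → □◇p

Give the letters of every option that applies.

A, B, C, D, E

A relation that is euclidean, reflexive, and serial is also symmetric and transitive.
(A) ◇□p → p is the dual of axiom B, which corresponds to symmetry. Every such R is symmetric — valid.
(B) □p → p is axiom T, which corresponds to reflexivity. Every such R is reflexive — valid.
(C) axiom D: valid iff R is serial. Every such R is serial — valid.
(D) □(p → q) → (□p → □q) is the K axiom; it holds on all frames — valid.
(E) ◇p → □◇p is axiom 5; it is valid on a frame exactly when R is euclidean. Every such R is euclidean, so valid.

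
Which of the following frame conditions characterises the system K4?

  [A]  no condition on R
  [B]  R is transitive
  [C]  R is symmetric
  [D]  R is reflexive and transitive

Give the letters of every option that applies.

B

(A) this class determines K, not K4.
(B) K4 is sound and complete for exactly this class.
(C) this class determines KB, not K4.
(D) this class determines S4, not K4.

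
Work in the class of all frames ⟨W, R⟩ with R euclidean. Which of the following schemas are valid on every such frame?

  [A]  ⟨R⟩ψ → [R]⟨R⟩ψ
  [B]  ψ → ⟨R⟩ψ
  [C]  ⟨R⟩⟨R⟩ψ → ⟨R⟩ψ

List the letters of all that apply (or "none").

A

(A) ⟨R⟩ψ → [R]⟨R⟩ψ is axiom 5; it is valid on a frame exactly when R is euclidean. Every such R is euclidean, so valid.
(B) ψ → ⟨R⟩ψ is the dual of axiom T, which corresponds to reflexivity. Such an R need not be reflexive — not valid.
(C) the dual of axiom 4: valid iff R is transitive. Such an R need not be transitive — not valid.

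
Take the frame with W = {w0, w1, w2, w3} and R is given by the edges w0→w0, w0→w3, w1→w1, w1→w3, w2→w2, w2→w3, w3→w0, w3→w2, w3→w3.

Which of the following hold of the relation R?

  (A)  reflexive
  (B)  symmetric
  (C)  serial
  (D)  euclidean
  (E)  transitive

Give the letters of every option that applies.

A, C

(A) reflexive: each world relates to itself.
(B) not symmetric: w1 R w3 but not w3 R w1.
(C) serial: every world has an R-successor.
(D) not euclidean: w1 R w3 and w1 R w1 but not w3 R w1.
(E) not transitive: w0 R w3 and w3 R w2 but not w0 R w2.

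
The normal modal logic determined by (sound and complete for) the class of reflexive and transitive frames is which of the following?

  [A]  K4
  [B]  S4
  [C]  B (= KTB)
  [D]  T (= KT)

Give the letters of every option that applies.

B

(A) K4 is determined by the class of transitive frames.
(B) S4 is determined by exactly this class.
(C) B (= KTB) is determined by the class of reflexive and symmetric frames.
(D) T (= KT) is determined by the class of reflexive frames.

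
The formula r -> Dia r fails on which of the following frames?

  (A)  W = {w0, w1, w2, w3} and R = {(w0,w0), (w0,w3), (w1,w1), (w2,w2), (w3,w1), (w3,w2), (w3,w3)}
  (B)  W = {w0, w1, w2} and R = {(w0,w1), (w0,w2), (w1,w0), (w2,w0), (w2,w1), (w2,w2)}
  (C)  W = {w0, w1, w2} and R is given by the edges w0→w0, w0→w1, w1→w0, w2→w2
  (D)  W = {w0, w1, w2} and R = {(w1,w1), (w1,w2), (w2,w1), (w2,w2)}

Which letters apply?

The schema r -> Dia r is the dual of axiom T; it is valid on a frame iff R is reflexive.
(A) R is reflexive (each world relates to itself), so the schema is valid here.
(B) R is not reflexive (not w0 R w0), so the schema fails here.
(C) R is not reflexive (not w1 R w1), so the schema fails here.
(D) R is not reflexive (not w0 R w0), so the schema fails here.

B, C, D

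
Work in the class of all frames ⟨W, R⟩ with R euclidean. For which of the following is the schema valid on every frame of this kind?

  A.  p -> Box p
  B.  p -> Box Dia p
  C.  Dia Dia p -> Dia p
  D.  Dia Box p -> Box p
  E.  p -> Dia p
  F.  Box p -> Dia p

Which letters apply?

D

(A) p -> Box p is equivalent to ◇p→p; it holds exactly when R ⊆ identity. Such an R need not be a subset of the identity — not valid.
(B) axiom B: valid iff R is symmetric. Such an R need not be symmetric — not valid.
(C) Dia Dia p -> Dia p is the dual of axiom 4; it is valid on a frame exactly when R is transitive. Such an R need not be transitive, so not valid.
(D) Dia Box p -> Box p is the dual of axiom 5; it is valid on a frame exactly when R is euclidean. Every such R is euclidean, so valid.
(E) p -> Dia p is the dual of axiom T; it is valid on a frame exactly when R is reflexive. Such an R need not be reflexive, so not valid.
(F) Box p -> Dia p (axiom D) characterises the serial frames. Such an R need not be serial — not valid.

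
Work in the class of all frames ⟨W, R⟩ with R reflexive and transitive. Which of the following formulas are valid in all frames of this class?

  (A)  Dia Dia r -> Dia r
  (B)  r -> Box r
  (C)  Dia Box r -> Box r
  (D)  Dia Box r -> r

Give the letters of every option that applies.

A

Reflexive relations are serial.
(A) the dual of axiom 4: valid iff R is transitive. Every such R is transitive — valid.
(B) r -> Box r is valid only on frames where every R-edge is a self-loop. Such an R need not be a subset of the identity — not valid.
(C) Dia Box r -> Box r is the dual of axiom 5; it is valid on a frame exactly when R is euclidean. Such an R need not be euclidean, so not valid.
(D) Dia Box r -> r (the dual of axiom B) characterises the symmetric frames. Such an R need not be symmetric — not valid.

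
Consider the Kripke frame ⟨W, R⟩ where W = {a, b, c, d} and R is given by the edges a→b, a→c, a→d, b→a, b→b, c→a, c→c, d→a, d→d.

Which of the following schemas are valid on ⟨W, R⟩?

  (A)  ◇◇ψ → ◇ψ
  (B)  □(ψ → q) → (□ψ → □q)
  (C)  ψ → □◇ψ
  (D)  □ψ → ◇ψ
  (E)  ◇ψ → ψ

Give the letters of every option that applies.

R is symmetric: every R-edge is matched by its reverse.
R is not transitive: a R b and b R a but not a R a.
R is serial: every world has an R-successor.
R is not a subset of the identity: a R b with a ≠ b.
(A) ◇◇ψ → ◇ψ is the dual of axiom 4, which corresponds to transitivity. R is not transitive — not valid.
(B) this is just K, valid on every normal frame.
(C) axiom B: valid iff R is symmetric. R is symmetric — valid.
(D) □ψ → ◇ψ is axiom D, which corresponds to seriality. R is serial — valid.
(E) ◇ψ → ψ is the converse of T; it holds exactly when R ⊆ identity. Here R ⊄ identity — not valid.

B, C, D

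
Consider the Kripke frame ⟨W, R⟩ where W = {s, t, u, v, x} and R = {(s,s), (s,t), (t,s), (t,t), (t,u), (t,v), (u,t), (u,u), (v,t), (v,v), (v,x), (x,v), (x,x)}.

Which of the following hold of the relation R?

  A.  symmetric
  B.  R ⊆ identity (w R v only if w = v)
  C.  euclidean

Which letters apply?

(A) symmetric: every R-edge is matched by its reverse.
(B) not ⊆ identity: s R t with s ≠ t.
(C) not euclidean: t R s and t R u but not s R u.

A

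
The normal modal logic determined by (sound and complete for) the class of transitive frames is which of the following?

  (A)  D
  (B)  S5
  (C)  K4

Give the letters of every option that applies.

(A) D is determined by the class of serial frames.
(B) S5 is determined by the class of reflexive, symmetric, and transitive frames.
(C) K4 is determined by exactly this class.

C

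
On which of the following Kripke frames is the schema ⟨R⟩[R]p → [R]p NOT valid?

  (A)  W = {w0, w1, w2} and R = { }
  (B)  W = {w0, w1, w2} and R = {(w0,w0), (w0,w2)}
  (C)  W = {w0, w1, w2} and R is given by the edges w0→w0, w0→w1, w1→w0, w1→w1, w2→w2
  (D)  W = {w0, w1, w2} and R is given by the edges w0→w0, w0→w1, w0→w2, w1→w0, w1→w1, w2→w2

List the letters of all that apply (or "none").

B, D

The schema ⟨R⟩[R]p → [R]p is the dual of axiom 5; it is valid on a frame iff R is euclidean.
(A) R is euclidean (any two R-successors of the same world are R-related), so the schema is valid here.
(B) R is not euclidean (w0 R w2 and w0 R w0 but not w2 R w0), so the schema fails here.
(C) R is euclidean (any two R-successors of the same world are R-related), so the schema is valid here.
(D) R is not euclidean (w0 R w1 and w0 R w2 but not w1 R w2), so the schema fails here.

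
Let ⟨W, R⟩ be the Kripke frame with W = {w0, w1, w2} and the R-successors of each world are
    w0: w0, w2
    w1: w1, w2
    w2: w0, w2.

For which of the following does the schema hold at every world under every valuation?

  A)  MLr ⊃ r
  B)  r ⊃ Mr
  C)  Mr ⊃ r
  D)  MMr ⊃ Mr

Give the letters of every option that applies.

R is reflexive: each world relates to itself.
R is not symmetric: w1 R w2 but not w2 R w1.
R is not transitive: w1 R w2 and w2 R w0 but not w1 R w0.
R is not a subset of the identity: w0 R w2 with w0 ≠ w2.
(A) MLr ⊃ r (the dual of axiom B) characterises the symmetric frames. R is not symmetric — not valid.
(B) r ⊃ Mr is the dual of axiom T, which corresponds to reflexivity. R is reflexive — valid.
(C) Mr ⊃ r (the converse of T) corresponds to R being a subset of the identity. Here R ⊄ identity, so not valid.
(D) MMr ⊃ Mr (the dual of axiom 4) characterises the transitive frames. R is not transitive — not valid.

B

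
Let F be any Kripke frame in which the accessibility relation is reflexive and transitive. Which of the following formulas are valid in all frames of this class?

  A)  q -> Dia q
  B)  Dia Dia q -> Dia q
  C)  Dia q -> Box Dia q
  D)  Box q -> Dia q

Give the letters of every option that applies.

Reflexive relations are serial.
(A) q -> Dia q is the dual of axiom T, which corresponds to reflexivity. Every such R is reflexive — valid.
(B) Dia Dia q -> Dia q is the dual of axiom 4; it is valid on a frame exactly when R is transitive. Every such R is transitive, so valid.
(C) Dia q -> Box Dia q is axiom 5; it is valid on a frame exactly when R is euclidean. Such an R need not be euclidean, so not valid.
(D) axiom D: valid iff R is serial. Every such R is serial — valid.

A, B, D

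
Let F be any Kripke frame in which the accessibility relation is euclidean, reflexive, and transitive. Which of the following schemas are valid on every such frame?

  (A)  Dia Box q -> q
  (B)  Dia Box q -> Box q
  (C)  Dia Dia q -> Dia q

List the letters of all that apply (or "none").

A, B, C

A relation that is euclidean, reflexive, and transitive is also serial and symmetric.
(A) Dia Box q -> q (the dual of axiom B) characterises the symmetric frames. Every such R is symmetric — valid.
(B) Dia Box q -> Box q is the dual of axiom 5, which corresponds to the euclidean property. Every such R is euclidean — valid.
(C) Dia Dia q -> Dia q is the dual of axiom 4; it is valid on a frame exactly when R is transitive. Every such R is transitive, so valid.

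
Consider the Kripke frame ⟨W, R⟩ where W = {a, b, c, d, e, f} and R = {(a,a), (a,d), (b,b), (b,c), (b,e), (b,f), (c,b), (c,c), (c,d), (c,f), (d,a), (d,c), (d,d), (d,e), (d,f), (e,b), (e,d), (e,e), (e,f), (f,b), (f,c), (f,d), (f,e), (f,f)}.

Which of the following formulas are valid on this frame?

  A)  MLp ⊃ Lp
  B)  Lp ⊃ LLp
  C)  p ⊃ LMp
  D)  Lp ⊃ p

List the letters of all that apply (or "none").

C, D

R is reflexive: each world relates to itself.
R is symmetric: every R-edge is matched by its reverse.
R is not transitive: a R d and d R c but not a R c.
R is not euclidean: b R c and b R e but not c R e.
(A) MLp ⊃ Lp is the dual of axiom 5, which corresponds to the euclidean property. R is not euclidean — not valid.
(B) axiom 4: valid iff R is transitive. R is not transitive — not valid.
(C) p ⊃ LMp (axiom B) characterises the symmetric frames. R is symmetric — valid.
(D) Lp ⊃ p is axiom T, which corresponds to reflexivity. R is reflexive — valid.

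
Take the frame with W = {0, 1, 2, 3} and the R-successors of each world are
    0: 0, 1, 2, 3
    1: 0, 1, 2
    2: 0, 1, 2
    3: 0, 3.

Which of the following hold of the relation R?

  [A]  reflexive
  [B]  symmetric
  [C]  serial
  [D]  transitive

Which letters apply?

A, B, C

(A) reflexive: each world relates to itself.
(B) symmetric: every R-edge is matched by its reverse.
(C) serial: every world has an R-successor.
(D) not transitive: 1 R 0 and 0 R 3 but not 1 R 3.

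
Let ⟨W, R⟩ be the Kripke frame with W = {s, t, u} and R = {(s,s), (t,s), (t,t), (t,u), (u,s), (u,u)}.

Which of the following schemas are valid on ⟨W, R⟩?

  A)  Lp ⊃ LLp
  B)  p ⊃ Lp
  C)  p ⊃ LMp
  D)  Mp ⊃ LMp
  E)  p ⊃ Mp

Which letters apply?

R is reflexive: each world relates to itself.
R is not symmetric: t R s but not s R t.
R is transitive: R is closed under composition.
R is not euclidean: t R s and t R t but not s R t.
R is not a subset of the identity: t R s with t ≠ s.
(A) Lp ⊃ LLp (axiom 4) characterises the transitive frames. R is transitive — valid.
(B) p ⊃ Lp is equivalent to ◇p→p; it holds exactly when R ⊆ identity. Here R ⊄ identity — not valid.
(C) p ⊃ LMp (axiom B) characterises the symmetric frames. R is not symmetric — not valid.
(D) Mp ⊃ LMp (axiom 5) characterises the euclidean frames. R is not euclidean — not valid.
(E) p ⊃ Mp (the dual of axiom T) characterises the reflexive frames. R is reflexive — valid.

A, E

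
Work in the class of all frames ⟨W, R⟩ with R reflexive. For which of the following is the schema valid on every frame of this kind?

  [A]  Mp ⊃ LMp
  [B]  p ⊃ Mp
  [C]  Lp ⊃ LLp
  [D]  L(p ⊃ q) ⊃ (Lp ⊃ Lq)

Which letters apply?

A reflexive relation is serial.
(A) Mp ⊃ LMp is axiom 5; it is valid on a frame exactly when R is euclidean. Such an R need not be euclidean, so not valid.
(B) p ⊃ Mp is the dual of axiom T; it is valid on a frame exactly when R is reflexive. Every such R is reflexive, so valid.
(C) Lp ⊃ LLp (axiom 4) characterises the transitive frames. Such an R need not be transitive — not valid.
(D) L(p ⊃ q) ⊃ (Lp ⊃ Lq) is the K axiom; it holds on all frames — valid.

B, D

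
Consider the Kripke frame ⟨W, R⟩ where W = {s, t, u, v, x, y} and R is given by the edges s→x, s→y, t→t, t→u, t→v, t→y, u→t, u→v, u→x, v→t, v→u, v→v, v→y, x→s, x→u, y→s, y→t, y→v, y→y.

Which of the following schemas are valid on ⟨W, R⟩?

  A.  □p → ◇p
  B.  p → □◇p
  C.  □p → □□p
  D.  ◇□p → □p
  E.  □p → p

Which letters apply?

R is not reflexive: not s R s.
R is symmetric: every R-edge is matched by its reverse.
R is not transitive: s R x and x R s but not s R s.
R is not euclidean: s R x and s R y but not x R y.
R is serial: every world has an R-successor.
(A) □p → ◇p (axiom D) characterises the serial frames. R is serial — valid.
(B) p → □◇p is axiom B, which corresponds to symmetry. R is symmetric — valid.
(C) □p → □□p is axiom 4; it is valid on a frame exactly when R is transitive. R is not transitive, so not valid.
(D) ◇□p → □p is the dual of axiom 5; it is valid on a frame exactly when R is euclidean. R is not euclidean, so not valid.
(E) □p → p (axiom T) characterises the reflexive frames. R is not reflexive — not valid.

A, B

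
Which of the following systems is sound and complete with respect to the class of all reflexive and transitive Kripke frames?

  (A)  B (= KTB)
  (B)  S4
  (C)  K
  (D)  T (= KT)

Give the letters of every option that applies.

(A) B (= KTB) is determined by the class of reflexive and symmetric frames.
(B) S4 is determined by exactly this class.
(C) K is determined by the class of arbitrary frames.
(D) T (= KT) is determined by the class of reflexive frames.

B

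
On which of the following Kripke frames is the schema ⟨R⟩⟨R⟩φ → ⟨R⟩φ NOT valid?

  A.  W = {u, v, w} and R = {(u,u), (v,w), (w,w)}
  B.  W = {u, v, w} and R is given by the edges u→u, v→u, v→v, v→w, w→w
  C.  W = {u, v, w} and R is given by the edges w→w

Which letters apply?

The schema ⟨R⟩⟨R⟩φ → ⟨R⟩φ is the dual of axiom 4; it is valid on a frame iff R is transitive.
(A) R is transitive (R is closed under composition), so the schema is valid here.
(B) R is transitive (R is closed under composition), so the schema is valid here.
(C) R is transitive (R is closed under composition), so the schema is valid here.

none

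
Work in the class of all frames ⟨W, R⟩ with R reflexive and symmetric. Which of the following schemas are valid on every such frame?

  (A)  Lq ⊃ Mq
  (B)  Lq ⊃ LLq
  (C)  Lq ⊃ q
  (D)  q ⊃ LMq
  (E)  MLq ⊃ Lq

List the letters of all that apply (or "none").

A, C, D

Reflexive relations are serial.
(A) Lq ⊃ Mq (axiom D) characterises the serial frames. Every such R is serial — valid.
(B) Lq ⊃ LLq (axiom 4) characterises the transitive frames. Such an R need not be transitive — not valid.
(C) Lq ⊃ q (axiom T) characterises the reflexive frames. Every such R is reflexive — valid.
(D) q ⊃ LMq (axiom B) characterises the symmetric frames. Every such R is symmetric — valid.
(E) the dual of axiom 5: valid iff R is euclidean. Such an R need not be euclidean — not valid.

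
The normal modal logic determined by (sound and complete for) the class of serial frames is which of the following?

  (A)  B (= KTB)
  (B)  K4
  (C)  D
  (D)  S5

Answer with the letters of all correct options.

C

(A) B (= KTB) is determined by the class of reflexive and symmetric frames.
(B) K4 is determined by the class of transitive frames.
(C) D is determined by exactly this class.
(D) S5 is determined by the class of reflexive, symmetric, and transitive frames.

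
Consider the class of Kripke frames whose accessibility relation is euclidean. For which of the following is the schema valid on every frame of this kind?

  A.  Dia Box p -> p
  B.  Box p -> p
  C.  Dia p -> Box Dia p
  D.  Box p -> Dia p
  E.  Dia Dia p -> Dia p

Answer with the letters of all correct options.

(A) Dia Box p -> p is the dual of axiom B, which corresponds to symmetry. Such an R need not be symmetric — not valid.
(B) Box p -> p is axiom T; it is valid on a frame exactly when R is reflexive. Such an R need not be reflexive, so not valid.
(C) Dia p -> Box Dia p (axiom 5) characterises the euclidean frames. Every such R is euclidean — valid.
(D) Box p -> Dia p (axiom D) characterises the serial frames. Such an R need not be serial — not valid.
(E) Dia Dia p -> Dia p is the dual of axiom 4; it is valid on a frame exactly when R is transitive. Such an R need not be transitive, so not valid.

C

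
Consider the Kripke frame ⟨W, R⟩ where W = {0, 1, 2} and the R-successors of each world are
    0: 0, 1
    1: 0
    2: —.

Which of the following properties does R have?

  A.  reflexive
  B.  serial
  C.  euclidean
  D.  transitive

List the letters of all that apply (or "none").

(A) not reflexive: not 1 R 1.
(B) not serial: 2 has no R-successor.
(C) not euclidean: 0 R 1 and 0 R 1 but not 1 R 1.
(D) not transitive: 1 R 0 and 0 R 1 but not 1 R 1.

none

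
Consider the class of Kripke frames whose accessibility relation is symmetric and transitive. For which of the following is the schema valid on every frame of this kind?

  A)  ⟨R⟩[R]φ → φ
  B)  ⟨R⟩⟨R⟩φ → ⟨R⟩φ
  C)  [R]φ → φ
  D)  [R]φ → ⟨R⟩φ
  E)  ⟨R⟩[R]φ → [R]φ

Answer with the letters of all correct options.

A symmetric transitive relation is euclidean (uRv and uRw give vRu by symmetry, then vRw by transitivity).
(A) the dual of axiom B: valid iff R is symmetric. Every such R is symmetric — valid.
(B) ⟨R⟩⟨R⟩φ → ⟨R⟩φ is the dual of axiom 4, which corresponds to transitivity. Every such R is transitive — valid.
(C) axiom T: valid iff R is reflexive. Such an R need not be reflexive — not valid.
(D) axiom D: valid iff R is serial. Such an R need not be serial — not valid.
(E) ⟨R⟩[R]φ → [R]φ is the dual of axiom 5, which corresponds to the euclidean property. Every such R is euclidean — valid.

A, B, E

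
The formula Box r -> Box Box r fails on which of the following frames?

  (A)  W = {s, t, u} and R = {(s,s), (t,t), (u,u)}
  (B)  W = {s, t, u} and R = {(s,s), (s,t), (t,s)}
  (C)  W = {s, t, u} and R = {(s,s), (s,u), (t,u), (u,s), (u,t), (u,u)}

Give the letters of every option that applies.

The schema Box r -> Box Box r is axiom 4; it is valid on a frame iff R is transitive.
(A) R is transitive (R is closed under composition), so the schema is valid here.
(B) R is not transitive (t R s and s R t but not t R t), so the schema fails here.
(C) R is not transitive (s R u and u R t but not s R t), so the schema fails here.

B, C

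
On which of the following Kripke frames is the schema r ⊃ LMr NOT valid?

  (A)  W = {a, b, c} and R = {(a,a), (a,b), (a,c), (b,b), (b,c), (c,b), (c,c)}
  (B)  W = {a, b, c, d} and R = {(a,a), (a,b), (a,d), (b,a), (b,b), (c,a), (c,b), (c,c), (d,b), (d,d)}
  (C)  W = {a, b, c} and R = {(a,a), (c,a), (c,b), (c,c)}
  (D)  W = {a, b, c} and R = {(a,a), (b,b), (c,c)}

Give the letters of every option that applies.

A, B, C

The schema r ⊃ LMr is axiom B; it is valid on a frame iff R is symmetric.
(A) R is not symmetric (a R b but not b R a), so the schema fails here.
(B) R is not symmetric (a R d but not d R a), so the schema fails here.
(C) R is not symmetric (c R a but not a R c), so the schema fails here.
(D) R is symmetric (every R-edge is matched by its reverse), so the schema is valid here.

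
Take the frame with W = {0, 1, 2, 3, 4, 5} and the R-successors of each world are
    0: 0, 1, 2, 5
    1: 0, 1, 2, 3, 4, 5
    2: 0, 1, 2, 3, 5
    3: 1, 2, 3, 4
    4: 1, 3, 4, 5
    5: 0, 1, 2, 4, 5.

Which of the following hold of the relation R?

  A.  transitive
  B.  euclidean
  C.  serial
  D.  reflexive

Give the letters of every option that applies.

(A) not transitive: 0 R 1 and 1 R 3 but not 0 R 3.
(B) not euclidean: 1 R 0 and 1 R 3 but not 0 R 3.
(C) serial: every world has an R-successor.
(D) reflexive: each world relates to itself.

C, D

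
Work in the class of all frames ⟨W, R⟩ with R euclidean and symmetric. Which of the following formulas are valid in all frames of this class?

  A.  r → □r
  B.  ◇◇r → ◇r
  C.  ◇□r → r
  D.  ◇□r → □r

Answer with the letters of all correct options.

A symmetric euclidean relation is transitive (uRv and vRw give vRu by symmetry, then uRw by the euclidean condition, applied at v).
(A) r → □r is valid only on frames where every R-edge is a self-loop. Such an R need not be a subset of the identity — not valid.
(B) the dual of axiom 4: valid iff R is transitive. Every such R is transitive — valid.
(C) ◇□r → r (the dual of axiom B) characterises the symmetric frames. Every such R is symmetric — valid.
(D) ◇□r → □r is the dual of axiom 5; it is valid on a frame exactly when R is euclidean. Every such R is euclidean, so valid.

B, C, D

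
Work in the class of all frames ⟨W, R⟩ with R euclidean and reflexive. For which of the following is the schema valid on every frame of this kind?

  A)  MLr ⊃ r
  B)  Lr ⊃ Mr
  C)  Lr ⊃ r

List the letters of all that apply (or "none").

A, B, C

A reflexive euclidean relation is also symmetric (from wRw and wRv the euclidean condition gives vRw) and hence transitive; it is an equivalence relation.
(A) MLr ⊃ r is the dual of axiom B, which corresponds to symmetry. Every such R is symmetric — valid.
(B) Lr ⊃ Mr is axiom D; it is valid on a frame exactly when R is serial. Every such R is serial, so valid.
(C) Lr ⊃ r is axiom T, which corresponds to reflexivity. Every such R is reflexive — valid.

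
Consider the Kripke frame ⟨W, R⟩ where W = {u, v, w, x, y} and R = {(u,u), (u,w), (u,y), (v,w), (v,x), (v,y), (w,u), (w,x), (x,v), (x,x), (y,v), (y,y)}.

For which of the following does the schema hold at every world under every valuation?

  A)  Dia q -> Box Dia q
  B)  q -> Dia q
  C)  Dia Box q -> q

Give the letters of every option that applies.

none

R is not reflexive: not v R v.
R is not symmetric: u R y but not y R u.
R is not euclidean: u R w and u R y but not w R y.
(A) Dia q -> Box Dia q is axiom 5, which corresponds to the euclidean property. R is not euclidean — not valid.
(B) q -> Dia q is the dual of axiom T; it is valid on a frame exactly when R is reflexive. R is not reflexive, so not valid.
(C) Dia Box q -> q (the dual of axiom B) characterises the symmetric frames. R is not symmetric — not valid.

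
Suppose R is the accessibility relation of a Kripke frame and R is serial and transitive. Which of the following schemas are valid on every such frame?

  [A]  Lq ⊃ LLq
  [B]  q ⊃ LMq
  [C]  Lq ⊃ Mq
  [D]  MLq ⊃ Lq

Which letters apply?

(A) Lq ⊃ LLq is axiom 4, which corresponds to transitivity. Every such R is transitive — valid.
(B) axiom B: valid iff R is symmetric. Such an R need not be symmetric — not valid.
(C) axiom D: valid iff R is serial. Every such R is serial — valid.
(D) the dual of axiom 5: valid iff R is euclidean. Such an R need not be euclidean — not valid.

A, C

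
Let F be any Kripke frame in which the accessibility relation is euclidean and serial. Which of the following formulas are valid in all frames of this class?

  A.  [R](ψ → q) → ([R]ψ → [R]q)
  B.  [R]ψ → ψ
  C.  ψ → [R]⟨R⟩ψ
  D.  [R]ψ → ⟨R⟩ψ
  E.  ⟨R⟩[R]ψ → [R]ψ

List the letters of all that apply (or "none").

(A) this is just K, valid on every normal frame.
(B) [R]ψ → ψ (axiom T) characterises the reflexive frames. Such an R need not be reflexive — not valid.
(C) ψ → [R]⟨R⟩ψ is axiom B, which corresponds to symmetry. Such an R need not be symmetric — not valid.
(D) axiom D: valid iff R is serial. Every such R is serial — valid.
(E) the dual of axiom 5: valid iff R is euclidean. Every such R is euclidean — valid.

A, D, E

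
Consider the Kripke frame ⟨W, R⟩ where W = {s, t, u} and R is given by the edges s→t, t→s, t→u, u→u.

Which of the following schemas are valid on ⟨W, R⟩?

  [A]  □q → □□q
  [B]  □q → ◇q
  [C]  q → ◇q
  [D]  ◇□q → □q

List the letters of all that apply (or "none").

R is not reflexive: not s R s.
R is not transitive: s R t and t R s but not s R s.
R is not euclidean: t R s and t R u but not s R u.
R is serial: every world has an R-successor.
(A) □q → □□q is axiom 4, which corresponds to transitivity. R is not transitive — not valid.
(B) axiom D: valid iff R is serial. R is serial — valid.
(C) q → ◇q is the dual of axiom T; it is valid on a frame exactly when R is reflexive. R is not reflexive, so not valid.
(D) the dual of axiom 5: valid iff R is euclidean. R is not euclidean — not valid.

B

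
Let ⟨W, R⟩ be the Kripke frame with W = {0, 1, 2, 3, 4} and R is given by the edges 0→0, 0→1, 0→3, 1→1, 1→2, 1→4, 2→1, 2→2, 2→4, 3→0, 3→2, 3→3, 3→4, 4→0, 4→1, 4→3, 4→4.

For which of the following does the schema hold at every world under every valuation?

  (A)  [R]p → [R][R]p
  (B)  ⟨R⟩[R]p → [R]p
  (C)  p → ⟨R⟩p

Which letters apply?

R is reflexive: each world relates to itself.
R is not transitive: 0 R 1 and 1 R 2 but not 0 R 2.
R is not euclidean: 0 R 1 and 0 R 0 but not 1 R 0.
(A) [R]p → [R][R]p is axiom 4; it is valid on a frame exactly when R is transitive. R is not transitive, so not valid.
(B) ⟨R⟩[R]p → [R]p is the dual of axiom 5, which corresponds to the euclidean property. R is not euclidean — not valid.
(C) p → ⟨R⟩p is the dual of axiom T, which corresponds to reflexivity. R is reflexive — valid.

C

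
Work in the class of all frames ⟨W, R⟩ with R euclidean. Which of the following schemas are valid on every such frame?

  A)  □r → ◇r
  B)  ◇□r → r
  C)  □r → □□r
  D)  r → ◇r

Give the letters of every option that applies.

(A) axiom D: valid iff R is serial. Such an R need not be serial — not valid.
(B) ◇□r → r is the dual of axiom B; it is valid on a frame exactly when R is symmetric. Such an R need not be symmetric, so not valid.
(C) □r → □□r is axiom 4, which corresponds to transitivity. Such an R need not be transitive — not valid.
(D) r → ◇r (the dual of axiom T) characterises the reflexive frames. Such an R need not be reflexive — not valid.

none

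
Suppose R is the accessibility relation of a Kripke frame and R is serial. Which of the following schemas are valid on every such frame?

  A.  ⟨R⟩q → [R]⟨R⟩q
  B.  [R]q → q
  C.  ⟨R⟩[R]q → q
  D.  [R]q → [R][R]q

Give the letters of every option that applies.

(A) ⟨R⟩q → [R]⟨R⟩q is axiom 5, which corresponds to the euclidean property. Such an R need not be euclidean — not valid.
(B) [R]q → q (axiom T) characterises the reflexive frames. Such an R need not be reflexive — not valid.
(C) ⟨R⟩[R]q → q is the dual of axiom B; it is valid on a frame exactly when R is symmetric. Such an R need not be symmetric, so not valid.
(D) [R]q → [R][R]q (axiom 4) characterises the transitive frames. Such an R need not be transitive — not valid.

none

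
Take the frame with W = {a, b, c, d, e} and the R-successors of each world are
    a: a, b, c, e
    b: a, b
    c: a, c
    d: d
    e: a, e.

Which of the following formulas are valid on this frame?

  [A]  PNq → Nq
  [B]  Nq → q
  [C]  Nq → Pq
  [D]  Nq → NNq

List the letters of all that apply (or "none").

B, C

R is reflexive: each world relates to itself.
R is not transitive: b R a and a R c but not b R c.
R is not euclidean: a R b and a R c but not b R c.
R is serial: every world has an R-successor.
(A) PNq → Nq is the dual of axiom 5; it is valid on a frame exactly when R is euclidean. R is not euclidean, so not valid.
(B) Nq → q is axiom T; it is valid on a frame exactly when R is reflexive. R is reflexive, so valid.
(C) Nq → Pq is axiom D, which corresponds to seriality. R is serial — valid.
(D) axiom 4: valid iff R is transitive. R is not transitive — not valid.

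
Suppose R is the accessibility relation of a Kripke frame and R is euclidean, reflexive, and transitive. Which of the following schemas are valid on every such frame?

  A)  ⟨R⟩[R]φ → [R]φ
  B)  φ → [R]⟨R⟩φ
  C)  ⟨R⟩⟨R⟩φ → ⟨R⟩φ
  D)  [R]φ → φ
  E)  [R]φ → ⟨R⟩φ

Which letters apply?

A, B, C, D, E

A relation that is euclidean, reflexive, and transitive is also serial and symmetric.
(A) ⟨R⟩[R]φ → [R]φ is the dual of axiom 5, which corresponds to the euclidean property. Every such R is euclidean — valid.
(B) φ → [R]⟨R⟩φ (axiom B) characterises the symmetric frames. Every such R is symmetric — valid.
(C) ⟨R⟩⟨R⟩φ → ⟨R⟩φ is the dual of axiom 4; it is valid on a frame exactly when R is transitive. Every such R is transitive, so valid.
(D) [R]φ → φ is axiom T, which corresponds to reflexivity. Every such R is reflexive — valid.
(E) [R]φ → ⟨R⟩φ is axiom D, which corresponds to seriality. Every such R is serial — valid.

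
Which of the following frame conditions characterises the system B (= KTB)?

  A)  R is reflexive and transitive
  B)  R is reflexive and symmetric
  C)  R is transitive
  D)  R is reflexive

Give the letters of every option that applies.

B

(A) this class determines S4, not B (= KTB).
(B) B (= KTB) is sound and complete for exactly this class.
(C) this class determines K4, not B (= KTB).
(D) this class determines T (= KT), not B (= KTB).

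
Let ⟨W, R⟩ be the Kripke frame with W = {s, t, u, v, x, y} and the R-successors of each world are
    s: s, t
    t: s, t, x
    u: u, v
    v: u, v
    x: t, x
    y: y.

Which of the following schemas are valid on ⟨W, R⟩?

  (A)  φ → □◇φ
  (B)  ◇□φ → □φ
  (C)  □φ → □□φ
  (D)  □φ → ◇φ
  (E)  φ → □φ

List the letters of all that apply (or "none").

A, D

R is symmetric: every R-edge is matched by its reverse.
R is not transitive: s R t and t R x but not s R x.
R is not euclidean: t R s and t R x but not s R x.
R is serial: every world has an R-successor.
R is not a subset of the identity: s R t with s ≠ t.
(A) axiom B: valid iff R is symmetric. R is symmetric — valid.
(B) ◇□φ → □φ is the dual of axiom 5, which corresponds to the euclidean property. R is not euclidean — not valid.
(C) axiom 4: valid iff R is transitive. R is not transitive — not valid.
(D) □φ → ◇φ (axiom D) characterises the serial frames. R is serial — valid.
(E) φ → □φ is equivalent to ◇p→p; it holds exactly when R ⊆ identity. Here R ⊄ identity — not valid.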